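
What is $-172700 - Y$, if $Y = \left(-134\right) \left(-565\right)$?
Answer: $-248410$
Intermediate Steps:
$Y = 75710$
$-172700 - Y = -172700 - 75710 = -248410$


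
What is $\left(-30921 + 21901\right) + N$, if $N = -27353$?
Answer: $-36373$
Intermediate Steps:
$\left(-30921 + 21901\right) + N = \left(-30921 + 21901\right) - 27353 = -9020 - 27353 = -36373$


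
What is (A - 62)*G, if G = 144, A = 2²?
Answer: -8352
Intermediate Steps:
A = 4
(A - 62)*G = (4 - 62)*144 = -58*144 = -8352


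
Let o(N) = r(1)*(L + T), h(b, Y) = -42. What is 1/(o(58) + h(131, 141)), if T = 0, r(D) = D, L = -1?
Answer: -1/43 ≈ -0.023256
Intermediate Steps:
o(N) = -1 (o(N) = 1*(-1 + 0) = 1*(-1) = -1)
1/(o(58) + h(131, 141)) = 1/(-1 - 42) = 1/(-43) = -1/43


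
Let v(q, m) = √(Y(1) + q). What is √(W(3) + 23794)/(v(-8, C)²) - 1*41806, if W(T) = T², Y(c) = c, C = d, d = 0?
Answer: -41806 - √23803/7 ≈ -41828.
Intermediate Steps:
C = 0
v(q, m) = √(1 + q)
√(W(3) + 23794)/(v(-8, C)²) - 1*41806 = √(3² + 23794)/((√(1 - 8))²) - 1*41806 = √(9 + 23794)/((√(-7))²) - 41806 = √23803/((I*√7)²) - 41806 = √23803/(-7) - 41806 = √23803*(-⅐) - 41806 = -√23803/7 - 41806 = -41806 - √23803/7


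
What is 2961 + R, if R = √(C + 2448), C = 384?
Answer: 2961 + 4*√177 ≈ 3014.2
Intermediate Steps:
R = 4*√177 (R = √(384 + 2448) = √2832 = 4*√177 ≈ 53.217)
2961 + R = 2961 + 4*√177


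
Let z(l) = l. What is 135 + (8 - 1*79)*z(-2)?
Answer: 277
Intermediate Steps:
135 + (8 - 1*79)*z(-2) = 135 + (8 - 1*79)*(-2) = 135 + (8 - 79)*(-2) = 135 - 71*(-2) = 135 + 142 = 277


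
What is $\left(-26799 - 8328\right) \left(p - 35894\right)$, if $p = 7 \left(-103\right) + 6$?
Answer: $1285964343$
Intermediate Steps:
$p = -715$ ($p = -721 + 6 = -715$)
$\left(-26799 - 8328\right) \left(p - 35894\right) = \left(-26799 - 8328\right) \left(-715 - 35894\right) = - 35127 \left(-715 - 35894\right) = \left(-35127\right) \left(-36609\right) = 1285964343$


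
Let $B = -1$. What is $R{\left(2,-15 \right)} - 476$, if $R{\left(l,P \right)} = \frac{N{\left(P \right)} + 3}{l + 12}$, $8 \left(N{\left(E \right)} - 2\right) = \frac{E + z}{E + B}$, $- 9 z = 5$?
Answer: $- \frac{1917757}{4032} \approx -475.63$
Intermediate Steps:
$z = - \frac{5}{9}$ ($z = \left(- \frac{1}{9}\right) 5 = - \frac{5}{9} \approx -0.55556$)
$N{\left(E \right)} = 2 + \frac{- \frac{5}{9} + E}{8 \left(-1 + E\right)}$ ($N{\left(E \right)} = 2 + \frac{\left(E - \frac{5}{9}\right) \frac{1}{E - 1}}{8} = 2 + \frac{\left(- \frac{5}{9} + E\right) \frac{1}{-1 + E}}{8} = 2 + \frac{\frac{1}{-1 + E} \left(- \frac{5}{9} + E\right)}{8} = 2 + \frac{- \frac{5}{9} + E}{8 \left(-1 + E\right)}$)
$R{\left(l,P \right)} = \frac{3 + \frac{-149 + 153 P}{72 \left(-1 + P\right)}}{12 + l}$ ($R{\left(l,P \right)} = \frac{\frac{-149 + 153 P}{72 \left(-1 + P\right)} + 3}{l + 12} = \frac{3 + \frac{-149 + 153 P}{72 \left(-1 + P\right)}}{12 + l}$)
$R{\left(2,-15 \right)} - 476 = \frac{-365 + 369 \left(-15\right)}{72 \left(-1 - 15\right) \left(12 + 2\right)} - 476 = \frac{-365 - 5535}{72 \left(-16\right) 14} - 476 = \frac{1}{72} \left(- \frac{1}{16}\right) \frac{1}{14} \left(-5900\right) - 476 = \frac{1475}{4032} - 476 = - \frac{1917757}{4032}$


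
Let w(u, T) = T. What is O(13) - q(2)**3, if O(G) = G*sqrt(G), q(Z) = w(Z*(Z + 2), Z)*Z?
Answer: -64 + 13*sqrt(13) ≈ -17.128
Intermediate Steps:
q(Z) = Z**2 (q(Z) = Z*Z = Z**2)
O(G) = G**(3/2)
O(13) - q(2)**3 = 13**(3/2) - (2**2)**3 = 13*sqrt(13) - 1*4**3 = 13*sqrt(13) - 1*64 = 13*sqrt(13) - 64 = -64 + 13*sqrt(13)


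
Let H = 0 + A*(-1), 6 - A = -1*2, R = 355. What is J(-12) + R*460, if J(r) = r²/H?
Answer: 163282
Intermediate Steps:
A = 8 (A = 6 - (-1)*2 = 6 - 1*(-2) = 6 + 2 = 8)
H = -8 (H = 0 + 8*(-1) = 0 - 8 = -8)
J(r) = -r²/8 (J(r) = r²/(-8) = r²*(-⅛) = -r²/8)
J(-12) + R*460 = -⅛*(-12)² + 355*460 = -⅛*144 + 163300 = -18 + 163300 = 163282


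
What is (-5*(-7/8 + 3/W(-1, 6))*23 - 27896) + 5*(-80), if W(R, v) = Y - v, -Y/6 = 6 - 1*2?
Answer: -225471/8 ≈ -28184.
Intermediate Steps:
Y = -24 (Y = -6*(6 - 1*2) = -6*(6 - 2) = -6*4 = -24)
W(R, v) = -24 - v
(-5*(-7/8 + 3/W(-1, 6))*23 - 27896) + 5*(-80) = (-5*(-7/8 + 3/(-24 - 1*6))*23 - 27896) + 5*(-80) = (-5*(-7*⅛ + 3/(-24 - 6))*23 - 27896) - 400 = (-5*(-7/8 + 3/(-30))*23 - 27896) - 400 = (-5*(-7/8 + 3*(-1/30))*23 - 27896) - 400 = (-5*(-7/8 - ⅒)*23 - 27896) - 400 = (-5*(-39/40)*23 - 27896) - 400 = ((39/8)*23 - 27896) - 400 = (897/8 - 27896) - 400 = -222271/8 - 400 = -225471/8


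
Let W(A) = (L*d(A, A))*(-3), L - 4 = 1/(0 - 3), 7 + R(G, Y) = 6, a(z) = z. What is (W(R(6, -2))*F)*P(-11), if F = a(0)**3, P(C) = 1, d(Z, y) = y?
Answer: 0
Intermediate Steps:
R(G, Y) = -1 (R(G, Y) = -7 + 6 = -1)
L = 11/3 (L = 4 + 1/(0 - 3) = 4 + 1/(-3) = 4 - 1/3 = 11/3 ≈ 3.6667)
W(A) = -11*A (W(A) = (11*A/3)*(-3) = -11*A)
F = 0 (F = 0**3 = 0)
(W(R(6, -2))*F)*P(-11) = (-11*(-1)*0)*1 = (11*0)*1 = 0*1 = 0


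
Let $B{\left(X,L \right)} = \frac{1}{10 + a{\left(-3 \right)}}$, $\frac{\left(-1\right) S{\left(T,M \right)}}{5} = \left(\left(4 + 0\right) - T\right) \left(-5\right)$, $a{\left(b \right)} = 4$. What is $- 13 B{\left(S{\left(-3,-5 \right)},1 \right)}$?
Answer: $- \frac{13}{14} \approx -0.92857$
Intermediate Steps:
$S{\left(T,M \right)} = 100 - 25 T$ ($S{\left(T,M \right)} = - 5 \left(\left(4 + 0\right) - T\right) \left(-5\right) = - 5 \left(4 - T\right) \left(-5\right) = - 5 \left(-20 + 5 T\right) = 100 - 25 T$)
$B{\left(X,L \right)} = \frac{1}{14}$ ($B{\left(X,L \right)} = \frac{1}{10 + 4} = \frac{1}{14}$)
$- 13 B{\left(S{\left(-3,-5 \right)},1 \right)} = \left(-13\right) \frac{1}{14} = - \frac{13}{14}$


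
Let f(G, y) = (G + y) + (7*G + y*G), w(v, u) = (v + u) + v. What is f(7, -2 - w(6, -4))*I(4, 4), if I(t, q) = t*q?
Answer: -384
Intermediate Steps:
w(v, u) = u + 2*v (w(v, u) = (u + v) + v = u + 2*v)
I(t, q) = q*t
f(G, y) = y + 8*G + G*y (f(G, y) = (G + y) + (7*G + G*y) = y + 8*G + G*y)
f(7, -2 - w(6, -4))*I(4, 4) = ((-2 - (-4 + 2*6)) + 8*7 + 7*(-2 - (-4 + 2*6)))*(4*4) = ((-2 - (-4 + 12)) + 56 + 7*(-2 - (-4 + 12)))*16 = ((-2 - 1*8) + 56 + 7*(-2 - 1*8))*16 = ((-2 - 8) + 56 + 7*(-2 - 8))*16 = (-10 + 56 + 7*(-10))*16 = (-10 + 56 - 70)*16 = -24*16 = -384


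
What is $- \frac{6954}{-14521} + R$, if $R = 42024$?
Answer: $\frac{610237458}{14521} \approx 42025.0$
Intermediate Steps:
$- \frac{6954}{-14521} + R = - \frac{6954}{-14521} + 42024 = \left(-6954\right) \left(- \frac{1}{14521}\right) + 42024 = \frac{6954}{14521} + 42024 = \frac{610237458}{14521}$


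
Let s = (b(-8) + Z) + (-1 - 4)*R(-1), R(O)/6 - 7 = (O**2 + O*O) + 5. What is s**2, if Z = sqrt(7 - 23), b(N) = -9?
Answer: 184025 - 3432*I ≈ 1.8403e+5 - 3432.0*I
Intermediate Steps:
R(O) = 72 + 12*O**2 (R(O) = 42 + 6*((O**2 + O*O) + 5) = 42 + 6*((O**2 + O**2) + 5) = 42 + 6*(2*O**2 + 5) = 42 + 6*(5 + 2*O**2) = 42 + (30 + 12*O**2) = 72 + 12*O**2)
Z = 4*I (Z = sqrt(-16) = 4*I ≈ 4.0*I)
s = -429 + 4*I (s = (-9 + 4*I) + (-1 - 4)*(72 + 12*(-1)**2) = (-9 + 4*I) - 5*(72 + 12*1) = (-9 + 4*I) - 5*(72 + 12) = (-9 + 4*I) - 5*84 = (-9 + 4*I) - 420 = -429 + 4*I ≈ -429.0 + 4.0*I)
s**2 = (-429 + 4*I)**2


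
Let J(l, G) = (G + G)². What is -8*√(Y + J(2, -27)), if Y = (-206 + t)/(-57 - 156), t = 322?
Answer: -64*√2066739/213 ≈ -431.96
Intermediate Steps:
J(l, G) = 4*G² (J(l, G) = (2*G)² = 4*G²)
Y = -116/213 (Y = (-206 + 322)/(-57 - 156) = 116/(-213) = 116*(-1/213) = -116/213 ≈ -0.54460)
-8*√(Y + J(2, -27)) = -8*√(-116/213 + 4*(-27)²) = -8*√(-116/213 + 4*729) = -8*√(-116/213 + 2916) = -64*√2066739/213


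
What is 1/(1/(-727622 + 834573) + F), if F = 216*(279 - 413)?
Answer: -106951/3095589743 ≈ -3.4549e-5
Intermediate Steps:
F = -28944 (F = 216*(-134) = -28944)
1/(1/(-727622 + 834573) + F) = 1/(1/(-727622 + 834573) - 28944) = 1/(1/106951 - 28944) = 1/(-3095589743/106951) = -106951/3095589743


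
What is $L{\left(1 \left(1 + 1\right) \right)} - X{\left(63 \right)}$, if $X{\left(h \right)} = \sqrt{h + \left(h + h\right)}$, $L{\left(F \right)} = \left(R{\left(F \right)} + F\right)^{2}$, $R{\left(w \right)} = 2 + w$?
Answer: $36 - 3 \sqrt{21} \approx 22.252$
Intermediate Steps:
$L{\left(F \right)} = \left(2 + 2 F\right)^{2}$ ($L{\left(F \right)} = \left(\left(2 + F\right) + F\right)^{2} = \left(2 + 2 F\right)^{2}$)
$X{\left(h \right)} = \sqrt{3} \sqrt{h}$ ($X{\left(h \right)} = \sqrt{h + 2 h} = \sqrt{3 h} = \sqrt{3} \sqrt{h}$)
$L{\left(1 \left(1 + 1\right) \right)} - X{\left(63 \right)} = 4 \left(1 + 1 \left(1 + 1\right)\right)^{2} - \sqrt{3} \sqrt{63} = 4 \left(1 + 1 \cdot 2\right)^{2} - \sqrt{3} \cdot 3 \sqrt{7} = 4 \left(1 + 2\right)^{2} - 3 \sqrt{21} = 4 \cdot 3^{2} - 3 \sqrt{21} = 4 \cdot 9 - 3 \sqrt{21} = 36 - 3 \sqrt{21}$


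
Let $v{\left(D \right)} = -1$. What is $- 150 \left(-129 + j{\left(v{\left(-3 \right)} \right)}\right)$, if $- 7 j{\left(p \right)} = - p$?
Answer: $\frac{135600}{7} \approx 19371.0$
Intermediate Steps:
$j{\left(p \right)} = \frac{p}{7}$ ($j{\left(p \right)} = - \frac{\left(-1\right) p}{7} = \frac{p}{7}$)
$- 150 \left(-129 + j{\left(v{\left(-3 \right)} \right)}\right) = - 150 \left(-129 + \frac{1}{7} \left(-1\right)\right) = - 150 \left(-129 - \frac{1}{7}\right) = \left(-150\right) \left(- \frac{904}{7}\right) = \frac{135600}{7}$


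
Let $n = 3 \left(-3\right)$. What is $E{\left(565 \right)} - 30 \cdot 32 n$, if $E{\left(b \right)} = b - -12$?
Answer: $9217$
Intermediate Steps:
$n = -9$
$E{\left(b \right)} = 12 + b$ ($E{\left(b \right)} = b + 12 = 12 + b$)
$E{\left(565 \right)} - 30 \cdot 32 n = \left(12 + 565\right) - 30 \cdot 32 \left(-9\right) = 577 - 960 \left(-9\right) = 577 - -8640 = 577 + 8640 = 9217$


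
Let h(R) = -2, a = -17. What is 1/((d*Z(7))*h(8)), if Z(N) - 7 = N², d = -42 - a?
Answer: 1/2800 ≈ 0.00035714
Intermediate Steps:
d = -25 (d = -42 - 1*(-17) = -42 + 17 = -25)
Z(N) = 7 + N²
1/((d*Z(7))*h(8)) = 1/(-25*(7 + 7²)*(-2)) = 1/(-25*(7 + 49)*(-2)) = 1/(-25*56*(-2)) = 1/(-1400*(-2)) = 1/2800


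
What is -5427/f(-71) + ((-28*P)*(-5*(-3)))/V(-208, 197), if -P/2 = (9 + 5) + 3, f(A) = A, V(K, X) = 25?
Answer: 229911/355 ≈ 647.64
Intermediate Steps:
P = -34 (P = -2*((9 + 5) + 3) = -2*(14 + 3) = -2*17 = -34)
-5427/f(-71) + ((-28*P)*(-5*(-3)))/V(-208, 197) = -5427/(-71) + ((-28*(-34))*(-5*(-3)))/25 = -5427*(-1/71) + (952*15)*(1/25) = 5427/71 + 14280*(1/25) = 5427/71 + 2856/5 = 229911/355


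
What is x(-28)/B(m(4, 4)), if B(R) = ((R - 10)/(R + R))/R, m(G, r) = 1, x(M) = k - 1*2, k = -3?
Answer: 10/9 ≈ 1.1111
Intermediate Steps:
x(M) = -5 (x(M) = -3 - 1*2 = -3 - 2 = -5)
B(R) = (-10 + R)/(2*R²) (B(R) = ((-10 + R)/((2*R)))/R = ((-10 + R)*(1/(2*R)))/R = ((-10 + R)/(2*R))/R = (-10 + R)/(2*R²))
x(-28)/B(m(4, 4)) = -5*2/(-10 + 1) = -5/((½)*1*(-9)) = -5/(-9/2) = -5*(-2/9) = 10/9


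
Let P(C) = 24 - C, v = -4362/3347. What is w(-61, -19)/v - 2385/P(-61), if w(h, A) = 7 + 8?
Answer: -978053/24718 ≈ -39.568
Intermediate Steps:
v = -4362/3347 (v = -4362*1/3347 = -4362/3347 ≈ -1.3033)
w(h, A) = 15
w(-61, -19)/v - 2385/P(-61) = 15/(-4362/3347) - 2385/(24 - 1*(-61)) = 15*(-3347/4362) - 2385/(24 + 61) = -16735/1454 - 2385/85 = -16735/1454 - 2385*1/85 = -16735/1454 - 477/17 = -978053/24718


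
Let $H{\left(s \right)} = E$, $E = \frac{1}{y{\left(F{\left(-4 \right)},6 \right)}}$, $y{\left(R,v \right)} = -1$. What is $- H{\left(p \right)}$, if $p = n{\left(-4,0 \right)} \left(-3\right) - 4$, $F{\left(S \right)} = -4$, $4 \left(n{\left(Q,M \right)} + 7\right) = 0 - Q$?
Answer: $1$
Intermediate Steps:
$n{\left(Q,M \right)} = -7 - \frac{Q}{4}$ ($n{\left(Q,M \right)} = -7 + \frac{0 - Q}{4} = -7 + \frac{\left(-1\right) Q}{4} = -7 - \frac{Q}{4}$)
$p = 14$ ($p = \left(-7 - -1\right) \left(-3\right) - 4 = \left(-7 + 1\right) \left(-3\right) - 4 = \left(-6\right) \left(-3\right) - 4 = 18 - 4 = 14$)
$E = -1$ ($E = \frac{1}{-1} = -1$)
$H{\left(s \right)} = -1$
$- H{\left(p \right)} = \left(-1\right) \left(-1\right) = 1$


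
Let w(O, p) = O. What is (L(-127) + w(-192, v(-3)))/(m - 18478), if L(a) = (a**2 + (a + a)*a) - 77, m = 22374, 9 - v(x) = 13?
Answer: 24059/1948 ≈ 12.351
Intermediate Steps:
v(x) = -4 (v(x) = 9 - 1*13 = 9 - 13 = -4)
L(a) = -77 + 3*a**2 (L(a) = (a**2 + (2*a)*a) - 77 = (a**2 + 2*a**2) - 77 = 3*a**2 - 77 = -77 + 3*a**2)
(L(-127) + w(-192, v(-3)))/(m - 18478) = ((-77 + 3*(-127)**2) - 192)/(22374 - 18478) = ((-77 + 3*16129) - 192)/3896 = ((-77 + 48387) - 192)*(1/3896) = (48310 - 192)*(1/3896) = 48118*(1/3896) = 24059/1948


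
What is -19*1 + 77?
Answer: 58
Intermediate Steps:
-19*1 + 77 = -19 + 77 = 58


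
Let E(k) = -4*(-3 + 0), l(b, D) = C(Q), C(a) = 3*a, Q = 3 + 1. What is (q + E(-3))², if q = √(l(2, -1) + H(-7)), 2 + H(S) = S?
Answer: (12 + √3)² ≈ 188.57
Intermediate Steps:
Q = 4
l(b, D) = 12 (l(b, D) = 3*4 = 12)
H(S) = -2 + S
q = √3 (q = √(12 + (-2 - 7)) = √(12 - 9) = √3 ≈ 1.7320)
E(k) = 12 (E(k) = -4*(-3) = 12)
(q + E(-3))² = (√3 + 12)² = (12 + √3)²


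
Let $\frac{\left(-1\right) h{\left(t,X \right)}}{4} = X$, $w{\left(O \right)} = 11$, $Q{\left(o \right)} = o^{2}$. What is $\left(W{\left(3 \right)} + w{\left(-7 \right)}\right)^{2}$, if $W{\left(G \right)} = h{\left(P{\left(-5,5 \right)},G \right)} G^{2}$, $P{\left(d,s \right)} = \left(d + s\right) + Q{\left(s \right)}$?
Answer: $9409$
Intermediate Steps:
$P{\left(d,s \right)} = d + s + s^{2}$ ($P{\left(d,s \right)} = \left(d + s\right) + s^{2} = d + s + s^{2}$)
$h{\left(t,X \right)} = - 4 X$
$W{\left(G \right)} = - 4 G^{3}$ ($W{\left(G \right)} = - 4 G G^{2} = - 4 G^{3}$)
$\left(W{\left(3 \right)} + w{\left(-7 \right)}\right)^{2} = \left(- 4 \cdot 3^{3} + 11\right)^{2} = \left(\left(-4\right) 27 + 11\right)^{2} = \left(-108 + 11\right)^{2} = \left(-97\right)^{2} = 9409$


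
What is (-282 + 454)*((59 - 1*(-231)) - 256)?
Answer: 5848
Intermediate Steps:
(-282 + 454)*((59 - 1*(-231)) - 256) = 172*((59 + 231) - 256) = 172*(290 - 256) = 172*34 = 5848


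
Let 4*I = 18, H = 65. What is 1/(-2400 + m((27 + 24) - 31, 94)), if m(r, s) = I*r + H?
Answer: -1/2245 ≈ -0.00044543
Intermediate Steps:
I = 9/2 (I = (¼)*18 = 9/2 ≈ 4.5000)
m(r, s) = 65 + 9*r/2 (m(r, s) = 9*r/2 + 65 = 65 + 9*r/2)
1/(-2400 + m((27 + 24) - 31, 94)) = 1/(-2400 + (65 + 9*((27 + 24) - 31)/2)) = 1/(-2400 + (65 + 9*(51 - 31)/2)) = 1/(-2400 + (65 + (9/2)*20)) = 1/(-2400 + (65 + 90)) = 1/(-2400 + 155) = 1/(-2245) = -1/2245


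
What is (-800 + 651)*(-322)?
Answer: 47978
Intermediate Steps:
(-800 + 651)*(-322) = -149*(-322) = 47978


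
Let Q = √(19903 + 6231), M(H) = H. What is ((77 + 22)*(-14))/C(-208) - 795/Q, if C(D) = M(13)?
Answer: -1386/13 - 795*√26134/26134 ≈ -111.53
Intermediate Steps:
C(D) = 13
Q = √26134 ≈ 161.66
((77 + 22)*(-14))/C(-208) - 795/Q = ((77 + 22)*(-14))/13 - 795*√26134/26134 = (99*(-14))*(1/13) - 795*√26134/26134 = -1386*1/13 - 795*√26134/26134 = -1386/13 - 795*√26134/26134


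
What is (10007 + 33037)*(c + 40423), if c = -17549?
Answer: 984588456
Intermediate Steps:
(10007 + 33037)*(c + 40423) = (10007 + 33037)*(-17549 + 40423) = 43044*22874 = 984588456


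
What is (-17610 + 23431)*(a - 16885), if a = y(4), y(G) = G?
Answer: -98264301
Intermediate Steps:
a = 4
(-17610 + 23431)*(a - 16885) = (-17610 + 23431)*(4 - 16885) = 5821*(-16881) = -98264301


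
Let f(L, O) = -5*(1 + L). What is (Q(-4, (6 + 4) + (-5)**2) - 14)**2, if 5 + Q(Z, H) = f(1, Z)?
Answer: 841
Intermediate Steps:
f(L, O) = -5 - 5*L
Q(Z, H) = -15 (Q(Z, H) = -5 + (-5 - 5*1) = -5 + (-5 - 5) = -5 - 10 = -15)
(Q(-4, (6 + 4) + (-5)**2) - 14)**2 = (-15 - 14)**2 = (-29)**2 = 841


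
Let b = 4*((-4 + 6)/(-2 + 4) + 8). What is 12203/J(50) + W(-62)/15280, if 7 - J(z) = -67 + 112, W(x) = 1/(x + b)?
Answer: -2424003939/7548320 ≈ -321.13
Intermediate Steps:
b = 36 (b = 4*(2/2 + 8) = 4*(2*(1/2) + 8) = 4*(1 + 8) = 4*9 = 36)
W(x) = 1/(36 + x) (W(x) = 1/(x + 36) = 1/(36 + x))
J(z) = -38 (J(z) = 7 - (-67 + 112) = 7 - 1*45 = 7 - 45 = -38)
12203/J(50) + W(-62)/15280 = 12203/(-38) + 1/((36 - 62)*15280) = 12203*(-1/38) + (1/15280)/(-26) = -12203/38 - 1/26*1/15280 = -12203/38 - 1/397280 = -2424003939/7548320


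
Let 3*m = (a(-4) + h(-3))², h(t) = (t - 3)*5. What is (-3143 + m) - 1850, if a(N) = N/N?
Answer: -14138/3 ≈ -4712.7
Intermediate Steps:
h(t) = -15 + 5*t (h(t) = (-3 + t)*5 = -15 + 5*t)
a(N) = 1
m = 841/3 (m = (1 + (-15 + 5*(-3)))²/3 = (1 + (-15 - 15))²/3 = (1 - 30)²/3 = (⅓)*(-29)² = (⅓)*841 = 841/3 ≈ 280.33)
(-3143 + m) - 1850 = (-3143 + 841/3) - 1850 = -8588/3 - 1850 = -14138/3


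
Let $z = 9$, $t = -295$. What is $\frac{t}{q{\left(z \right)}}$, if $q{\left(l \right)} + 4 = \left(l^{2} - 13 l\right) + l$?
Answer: $\frac{295}{31} \approx 9.5161$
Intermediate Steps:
$q{\left(l \right)} = -4 + l^{2} - 12 l$ ($q{\left(l \right)} = -4 + \left(\left(l^{2} - 13 l\right) + l\right) = -4 + \left(l^{2} - 12 l\right) = -4 + l^{2} - 12 l$)
$\frac{t}{q{\left(z \right)}} = - \frac{295}{-4 + 9^{2} - 108} = - \frac{295}{-4 + 81 - 108} = - \frac{295}{-31} = \left(-295\right) \left(- \frac{1}{31}\right) = \frac{295}{31}$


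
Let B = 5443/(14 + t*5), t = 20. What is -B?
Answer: -5443/114 ≈ -47.746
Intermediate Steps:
B = 5443/114 (B = 5443/(14 + 20*5) = 5443/(14 + 100) = 5443/114 ≈ 47.746)
-B = -1*5443/114 = -5443/114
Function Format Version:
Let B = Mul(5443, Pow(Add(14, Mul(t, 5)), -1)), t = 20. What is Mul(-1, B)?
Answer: Rational(-5443, 114) ≈ -47.746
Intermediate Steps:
B = Rational(5443, 114) (B = Mul(5443, Pow(Add(14, Mul(20, 5)), -1)) = Mul(5443, Pow(Add(14, 100), -1)) = Mul(5443, Pow(114, -1)) = Mul(5443, Rational(1, 114)) = Rational(5443, 114) ≈ 47.746)
Mul(-1, B) = Mul(-1, Rational(5443, 114)) = Rational(-5443, 114)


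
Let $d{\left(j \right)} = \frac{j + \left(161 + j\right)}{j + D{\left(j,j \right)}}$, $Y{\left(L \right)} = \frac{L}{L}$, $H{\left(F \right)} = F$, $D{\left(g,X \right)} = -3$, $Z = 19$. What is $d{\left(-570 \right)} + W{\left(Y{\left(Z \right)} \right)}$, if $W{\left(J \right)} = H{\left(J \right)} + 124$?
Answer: $\frac{72604}{573} \approx 126.71$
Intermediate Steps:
$Y{\left(L \right)} = 1$
$d{\left(j \right)} = \frac{161 + 2 j}{-3 + j}$ ($d{\left(j \right)} = \frac{j + \left(161 + j\right)}{j - 3} = \frac{161 + 2 j}{-3 + j}$)
$W{\left(J \right)} = 124 + J$ ($W{\left(J \right)} = J + 124 = 124 + J$)
$d{\left(-570 \right)} + W{\left(Y{\left(Z \right)} \right)} = \frac{161 + 2 \left(-570\right)}{-3 - 570} + \left(124 + 1\right) = \frac{161 - 1140}{-573} + 125 = \left(- \frac{1}{573}\right) \left(-979\right) + 125 = \frac{979}{573} + 125 = \frac{72604}{573}$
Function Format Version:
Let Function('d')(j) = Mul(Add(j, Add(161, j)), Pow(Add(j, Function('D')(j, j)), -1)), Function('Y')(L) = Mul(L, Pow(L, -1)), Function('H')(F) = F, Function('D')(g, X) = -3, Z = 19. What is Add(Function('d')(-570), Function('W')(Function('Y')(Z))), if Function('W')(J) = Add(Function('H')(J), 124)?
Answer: Rational(72604, 573) ≈ 126.71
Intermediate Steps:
Function('Y')(L) = 1
Function('d')(j) = Mul(Pow(Add(-3, j), -1), Add(161, Mul(2, j))) (Function('d')(j) = Mul(Add(j, Add(161, j)), Pow(Add(j, -3), -1)) = Mul(Add(161, Mul(2, j)), Pow(Add(-3, j), -1)) = Mul(Pow(Add(-3, j), -1), Add(161, Mul(2, j))))
Function('W')(J) = Add(124, J) (Function('W')(J) = Add(J, 124) = Add(124, J))
Add(Function('d')(-570), Function('W')(Function('Y')(Z))) = Add(Mul(Pow(Add(-3, -570), -1), Add(161, Mul(2, -570))), Add(124, 1)) = Add(Mul(Pow(-573, -1), Add(161, -1140)), 125) = Add(Mul(Rational(-1, 573), -979), 125) = Add(Rational(979, 573), 125) = Rational(72604, 573)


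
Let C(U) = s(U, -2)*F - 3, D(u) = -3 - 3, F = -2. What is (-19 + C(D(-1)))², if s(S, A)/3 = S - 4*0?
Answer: 196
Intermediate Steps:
s(S, A) = 3*S (s(S, A) = 3*(S - 4*0) = 3*(S + 0) = 3*S)
D(u) = -6
C(U) = -3 - 6*U (C(U) = (3*U)*(-2) - 3 = -6*U - 3 = -3 - 6*U)
(-19 + C(D(-1)))² = (-19 + (-3 - 6*(-6)))² = (-19 + (-3 + 36))² = (-19 + 33)² = 14² = 196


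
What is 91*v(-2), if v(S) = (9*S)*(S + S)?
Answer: 6552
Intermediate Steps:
v(S) = 18*S² (v(S) = (9*S)*(2*S) = 18*S²)
91*v(-2) = 91*(18*(-2)²) = 91*(18*4) = 91*72 = 6552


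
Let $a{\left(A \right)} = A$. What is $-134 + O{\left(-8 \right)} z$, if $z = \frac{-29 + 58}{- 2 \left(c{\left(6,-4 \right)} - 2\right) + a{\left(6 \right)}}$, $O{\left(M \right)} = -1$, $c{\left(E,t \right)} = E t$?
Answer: $- \frac{269}{2} \approx -134.5$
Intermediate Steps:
$z = \frac{1}{2}$ ($z = \frac{-29 + 58}{- 2 \left(6 \left(-4\right) - 2\right) + 6} = \frac{29}{- 2 \left(-24 - 2\right) + 6} = \frac{29}{\left(-2\right) \left(-26\right) + 6} = \frac{29}{52 + 6} = \frac{29}{58} = 29 \cdot \frac{1}{58} = \frac{1}{2} \approx 0.5$)
$-134 + O{\left(-8 \right)} z = -134 - \frac{1}{2} = - \frac{269}{2}$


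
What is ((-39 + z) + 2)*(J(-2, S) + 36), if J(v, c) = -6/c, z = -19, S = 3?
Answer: -1904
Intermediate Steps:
((-39 + z) + 2)*(J(-2, S) + 36) = ((-39 - 19) + 2)*(-6/3 + 36) = (-58 + 2)*(-6*1/3 + 36) = -56*(-2 + 36) = -56*34 = -1904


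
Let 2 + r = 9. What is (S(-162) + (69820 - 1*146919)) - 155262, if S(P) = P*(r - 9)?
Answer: -232037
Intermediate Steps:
r = 7 (r = -2 + 9 = 7)
S(P) = -2*P (S(P) = P*(7 - 9) = P*(-2) = -2*P)
(S(-162) + (69820 - 1*146919)) - 155262 = (-2*(-162) + (69820 - 1*146919)) - 155262 = (324 + (69820 - 146919)) - 155262 = (324 - 77099) - 155262 = -76775 - 155262 = -232037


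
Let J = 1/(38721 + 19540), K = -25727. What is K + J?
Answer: -1498880746/58261 ≈ -25727.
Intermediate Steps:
J = 1/58261 ≈ 1.7164e-5
K + J = -25727 + 1/58261 = -1498880746/58261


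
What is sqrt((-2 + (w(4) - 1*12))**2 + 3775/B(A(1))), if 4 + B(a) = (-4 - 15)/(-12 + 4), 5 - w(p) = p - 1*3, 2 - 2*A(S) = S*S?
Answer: 170*I*sqrt(13)/13 ≈ 47.15*I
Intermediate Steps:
A(S) = 1 - S**2/2 (A(S) = 1 - S*S/2 = 1 - S**2/2)
w(p) = 8 - p (w(p) = 5 - (p - 1*3) = 5 - (p - 3) = 5 - (-3 + p) = 5 + (3 - p) = 8 - p)
B(a) = -13/8 (B(a) = -4 + (-4 - 15)/(-12 + 4) = -4 - 19/(-8) = -4 - 19*(-1/8) = -4 + 19/8 = -13/8)
sqrt((-2 + (w(4) - 1*12))**2 + 3775/B(A(1))) = sqrt((-2 + ((8 - 1*4) - 1*12))**2 + 3775/(-13/8)) = sqrt((-2 + ((8 - 4) - 12))**2 + 3775*(-8/13)) = sqrt((-2 + (4 - 12))**2 - 30200/13) = sqrt((-2 - 8)**2 - 30200/13) = sqrt((-10)**2 - 30200/13) = sqrt(100 - 30200/13) = sqrt(-28900/13) = 170*I*sqrt(13)/13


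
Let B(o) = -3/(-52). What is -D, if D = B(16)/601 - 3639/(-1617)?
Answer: -37910293/16844828 ≈ -2.2506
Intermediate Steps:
B(o) = 3/52 (B(o) = -3*(-1/52) = 3/52)
D = 37910293/16844828 (D = (3/52)/601 - 3639/(-1617) = (3/52)*(1/601) - 3639*(-1/1617) = 3/31252 + 1213/539 = 37910293/16844828 ≈ 2.2506)
-D = -1*37910293/16844828 = -37910293/16844828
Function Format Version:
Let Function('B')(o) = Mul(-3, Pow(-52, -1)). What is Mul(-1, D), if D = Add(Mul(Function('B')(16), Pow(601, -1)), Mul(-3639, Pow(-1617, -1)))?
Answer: Rational(-37910293, 16844828) ≈ -2.2506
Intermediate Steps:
Function('B')(o) = Rational(3, 52) (Function('B')(o) = Mul(-3, Rational(-1, 52)) = Rational(3, 52))
D = Rational(37910293, 16844828) (D = Add(Mul(Rational(3, 52), Pow(601, -1)), Mul(-3639, Pow(-1617, -1))) = Add(Mul(Rational(3, 52), Rational(1, 601)), Mul(-3639, Rational(-1, 1617))) = Add(Rational(3, 31252), Rational(1213, 539)) = Rational(37910293, 16844828) ≈ 2.2506)
Mul(-1, D) = Mul(-1, Rational(37910293, 16844828)) = Rational(-37910293, 16844828)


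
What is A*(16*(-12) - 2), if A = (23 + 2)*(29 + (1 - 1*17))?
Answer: -63050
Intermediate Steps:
A = 325 (A = 25*(29 + (1 - 17)) = 25*(29 - 16) = 25*13 = 325)
A*(16*(-12) - 2) = 325*(16*(-12) - 2) = 325*(-192 - 2) = 325*(-194) = -63050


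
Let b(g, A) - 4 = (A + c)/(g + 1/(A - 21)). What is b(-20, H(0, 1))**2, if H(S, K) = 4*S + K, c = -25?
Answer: 4343056/160801 ≈ 27.009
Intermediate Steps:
H(S, K) = K + 4*S
b(g, A) = 4 + (-25 + A)/(g + 1/(-21 + A)) (b(g, A) = 4 + (A - 25)/(g + 1/(A - 21)) = 4 + (-25 + A)/(g + 1/(-21 + A)))
b(-20, H(0, 1))**2 = ((529 + (1 + 4*0)**2 - 84*(-20) - 46*(1 + 4*0) + 4*(1 + 4*0)*(-20))/(1 - 21*(-20) + (1 + 4*0)*(-20)))**2 = ((529 + (1 + 0)**2 + 1680 - 46*(1 + 0) + 4*(1 + 0)*(-20))/(1 + 420 + (1 + 0)*(-20)))**2 = ((529 + 1**2 + 1680 - 46*1 + 4*1*(-20))/(1 + 420 + 1*(-20)))**2 = ((529 + 1 + 1680 - 46 - 80)/(1 + 420 - 20))**2 = (2084/401)**2 = 4343056/160801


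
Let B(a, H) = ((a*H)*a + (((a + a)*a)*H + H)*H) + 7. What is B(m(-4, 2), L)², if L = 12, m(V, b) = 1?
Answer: 203401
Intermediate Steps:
B(a, H) = 7 + H*a² + H*(H + 2*H*a²) (B(a, H) = ((H*a)*a + (((2*a)*a)*H + H)*H) + 7 = (H*a² + ((2*a²)*H + H)*H) + 7 = (H*a² + (2*H*a² + H)*H) + 7 = (H*a² + (H + 2*H*a²)*H) + 7 = (H*a² + H*(H + 2*H*a²)) + 7 = 7 + H*a² + H*(H + 2*H*a²))
B(m(-4, 2), L)² = (7 + 12² + 12*1² + 2*12²*1²)² = (7 + 144 + 12*1 + 2*144*1)² = (7 + 144 + 12 + 288)² = 451² = 203401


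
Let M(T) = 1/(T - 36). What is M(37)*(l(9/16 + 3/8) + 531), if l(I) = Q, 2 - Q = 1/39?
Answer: 20786/39 ≈ 532.97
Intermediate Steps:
M(T) = 1/(-36 + T)
Q = 77/39 (Q = 2 - 1/39 = 77/39 ≈ 1.9744)
l(I) = 77/39
M(37)*(l(9/16 + 3/8) + 531) = (77/39 + 531)/(-36 + 37) = (20786/39)/1 = 1*(20786/39) = 20786/39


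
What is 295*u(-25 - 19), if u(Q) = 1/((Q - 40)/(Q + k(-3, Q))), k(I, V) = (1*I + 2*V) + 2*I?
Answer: 13865/28 ≈ 495.18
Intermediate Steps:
k(I, V) = 2*V + 3*I (k(I, V) = (I + 2*V) + 2*I = 2*V + 3*I)
u(Q) = (-9 + 3*Q)/(-40 + Q) (u(Q) = 1/((Q - 40)/(Q + (2*Q + 3*(-3)))) = 1/((-40 + Q)/(Q + (2*Q - 9))) = 1/((-40 + Q)/(Q + (-9 + 2*Q))) = 1/((-40 + Q)/(-9 + 3*Q)) = (-9 + 3*Q)/(-40 + Q))
295*u(-25 - 19) = 295*(3*(-3 + (-25 - 19))/(-40 + (-25 - 19))) = 295*(3*(-3 - 44)/(-40 - 44)) = 295*(3*(-47)/(-84)) = 295*(3*(-1/84)*(-47)) = 295*(47/28) = 13865/28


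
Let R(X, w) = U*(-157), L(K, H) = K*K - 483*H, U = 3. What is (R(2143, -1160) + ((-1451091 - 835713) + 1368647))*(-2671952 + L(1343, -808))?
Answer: 439140010492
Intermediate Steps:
L(K, H) = K² - 483*H
R(X, w) = -471 (R(X, w) = 3*(-157) = -471)
(R(2143, -1160) + ((-1451091 - 835713) + 1368647))*(-2671952 + L(1343, -808)) = (-471 + ((-1451091 - 835713) + 1368647))*(-2671952 + (1343² - 483*(-808))) = (-471 + (-2286804 + 1368647))*(-2671952 + (1803649 + 390264)) = (-471 - 918157)*(-2671952 + 2193913) = -918628*(-478039) = 439140010492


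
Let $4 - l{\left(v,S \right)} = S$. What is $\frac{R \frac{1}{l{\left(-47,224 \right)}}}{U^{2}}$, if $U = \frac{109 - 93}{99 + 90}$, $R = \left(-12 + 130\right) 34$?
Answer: $- \frac{35828163}{14080} \approx -2544.6$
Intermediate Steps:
$l{\left(v,S \right)} = 4 - S$
$R = 4012$ ($R = 118 \cdot 34 = 4012$)
$U = \frac{16}{189} \approx 0.084656$
$\frac{R \frac{1}{l{\left(-47,224 \right)}}}{U^{2}} = \frac{4012 \frac{1}{4 - 224}}{\left(\frac{16}{189}\right)^{2}} = \frac{4012 \frac{1}{4 - 224}}{\frac{256}{35721}} = \frac{4012}{-220} \cdot \frac{35721}{256} = 4012 \left(- \frac{1}{220}\right) \frac{35721}{256} = \left(- \frac{1003}{55}\right) \frac{35721}{256} = - \frac{35828163}{14080}$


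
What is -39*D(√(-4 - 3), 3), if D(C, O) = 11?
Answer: -429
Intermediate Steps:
-39*D(√(-4 - 3), 3) = -39*11 = -429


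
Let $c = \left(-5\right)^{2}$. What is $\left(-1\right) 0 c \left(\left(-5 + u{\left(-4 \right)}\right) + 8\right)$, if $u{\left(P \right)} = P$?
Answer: $0$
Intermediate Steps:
$c = 25$
$\left(-1\right) 0 c \left(\left(-5 + u{\left(-4 \right)}\right) + 8\right) = \left(-1\right) 0 \cdot 25 \left(\left(-5 - 4\right) + 8\right) = 0 \cdot 25 \left(-9 + 8\right) = 0 \left(-1\right) = 0$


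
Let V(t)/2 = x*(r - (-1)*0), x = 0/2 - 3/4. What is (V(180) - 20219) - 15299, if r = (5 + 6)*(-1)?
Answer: -71003/2 ≈ -35502.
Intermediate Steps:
r = -11 (r = 11*(-1) = -11)
x = -¾ (x = 0*(½) - 3*¼ = 0 - ¾ = -¾ ≈ -0.75000)
V(t) = 33/2 (V(t) = 2*(-3*(-11 - (-1)*0)/4) = 2*(-3*(-11 - 1*0)/4) = 2*(-3*(-11 + 0)/4) = 2*(-¾*(-11)) = 2*(33/4) = 33/2)
(V(180) - 20219) - 15299 = (33/2 - 20219) - 15299 = -40405/2 - 15299 = -71003/2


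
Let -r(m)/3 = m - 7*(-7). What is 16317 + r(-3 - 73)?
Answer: 16398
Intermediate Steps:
r(m) = -147 - 3*m (r(m) = -3*(m - 7*(-7)) = -3*(m + 49) = -3*(49 + m) = -147 - 3*m)
16317 + r(-3 - 73) = 16317 + (-147 - 3*(-3 - 73)) = 16317 + (-147 - 3*(-76)) = 16317 + (-147 + 228) = 16317 + 81 = 16398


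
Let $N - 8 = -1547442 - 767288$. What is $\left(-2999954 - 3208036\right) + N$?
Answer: $-8522712$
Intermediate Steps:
$N = -2314722$ ($N = 8 - 2314730 = -2314722$)
$\left(-2999954 - 3208036\right) + N = \left(-2999954 - 3208036\right) - 2314722 = -6207990 - 2314722 = -8522712$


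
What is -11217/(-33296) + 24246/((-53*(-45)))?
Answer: 92671929/8823440 ≈ 10.503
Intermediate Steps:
-11217/(-33296) + 24246/((-53*(-45))) = -11217*(-1/33296) + 24246/2385 = 11217/33296 + 24246*(1/2385) = 11217/33296 + 2694/265 = 92671929/8823440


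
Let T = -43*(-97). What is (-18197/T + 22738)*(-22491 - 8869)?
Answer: -2973617951360/4171 ≈ -7.1293e+8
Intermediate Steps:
T = 4171
(-18197/T + 22738)*(-22491 - 8869) = (-18197/4171 + 22738)*(-22491 - 8869) = (-18197*1/4171 + 22738)*(-31360) = (-18197/4171 + 22738)*(-31360) = (94822001/4171)*(-31360) = -2973617951360/4171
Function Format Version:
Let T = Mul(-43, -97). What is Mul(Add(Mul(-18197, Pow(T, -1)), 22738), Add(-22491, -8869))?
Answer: Rational(-2973617951360, 4171) ≈ -7.1293e+8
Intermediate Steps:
T = 4171
Mul(Add(Mul(-18197, Pow(T, -1)), 22738), Add(-22491, -8869)) = Mul(Add(Mul(-18197, Pow(4171, -1)), 22738), Add(-22491, -8869)) = Mul(Add(Mul(-18197, Rational(1, 4171)), 22738), -31360) = Mul(Add(Rational(-18197, 4171), 22738), -31360) = Mul(Rational(94822001, 4171), -31360) = Rational(-2973617951360, 4171)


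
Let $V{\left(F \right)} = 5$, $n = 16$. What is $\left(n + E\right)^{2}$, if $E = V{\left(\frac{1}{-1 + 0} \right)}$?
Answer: $441$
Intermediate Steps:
$E = 5$
$\left(n + E\right)^{2} = \left(16 + 5\right)^{2} = 21^{2} = 441$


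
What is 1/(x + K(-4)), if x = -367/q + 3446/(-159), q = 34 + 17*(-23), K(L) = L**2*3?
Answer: 18921/517585 ≈ 0.036556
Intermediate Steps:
K(L) = 3*L**2
q = -357 (q = 34 - 391 = -357)
x = -390623/18921 (x = -367/(-357) + 3446/(-159) = -367*(-1/357) + 3446*(-1/159) = 367/357 - 3446/159 = -390623/18921 ≈ -20.645)
1/(x + K(-4)) = 1/(-390623/18921 + 3*(-4)**2) = 1/(-390623/18921 + 3*16) = 1/(-390623/18921 + 48) = 1/(517585/18921) = 18921/517585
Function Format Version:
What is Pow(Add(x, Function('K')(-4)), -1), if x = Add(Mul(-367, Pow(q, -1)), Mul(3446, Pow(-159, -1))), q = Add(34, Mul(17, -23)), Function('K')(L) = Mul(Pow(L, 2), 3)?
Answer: Rational(18921, 517585) ≈ 0.036556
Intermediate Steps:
Function('K')(L) = Mul(3, Pow(L, 2))
q = -357 (q = Add(34, -391) = -357)
x = Rational(-390623, 18921) (x = Add(Mul(-367, Pow(-357, -1)), Mul(3446, Pow(-159, -1))) = Add(Mul(-367, Rational(-1, 357)), Mul(3446, Rational(-1, 159))) = Add(Rational(367, 357), Rational(-3446, 159)) = Rational(-390623, 18921) ≈ -20.645)
Pow(Add(x, Function('K')(-4)), -1) = Pow(Add(Rational(-390623, 18921), Mul(3, Pow(-4, 2))), -1) = Pow(Add(Rational(-390623, 18921), Mul(3, 16)), -1) = Pow(Add(Rational(-390623, 18921), 48), -1) = Pow(Rational(517585, 18921), -1) = Rational(18921, 517585)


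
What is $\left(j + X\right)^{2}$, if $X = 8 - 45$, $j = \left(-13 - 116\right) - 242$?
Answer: $166464$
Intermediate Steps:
$j = -371$ ($j = -129 - 242 = -371$)
$X = -37$ ($X = 8 - 45 = -37$)
$\left(j + X\right)^{2} = \left(-371 - 37\right)^{2} = \left(-408\right)^{2} = 166464$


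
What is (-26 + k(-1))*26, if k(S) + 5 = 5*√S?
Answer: -806 + 130*I ≈ -806.0 + 130.0*I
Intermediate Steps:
k(S) = -5 + 5*√S
(-26 + k(-1))*26 = (-26 + (-5 + 5*√(-1)))*26 = (-26 + (-5 + 5*I))*26 = (-31 + 5*I)*26 = -806 + 130*I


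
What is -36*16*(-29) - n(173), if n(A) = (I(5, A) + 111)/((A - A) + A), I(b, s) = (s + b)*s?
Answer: 2858887/173 ≈ 16525.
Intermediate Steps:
I(b, s) = s*(b + s) (I(b, s) = (b + s)*s = s*(b + s))
n(A) = (111 + A*(5 + A))/A (n(A) = (A*(5 + A) + 111)/((A - A) + A) = (111 + A*(5 + A))/(0 + A) = (111 + A*(5 + A))/A)
-36*16*(-29) - n(173) = -36*16*(-29) - (5 + 173 + 111/173) = -576*(-29) - (5 + 173 + 111*(1/173)) = 16704 - (5 + 173 + 111/173) = 16704 - 1*30905/173 = 16704 - 30905/173 = 2858887/173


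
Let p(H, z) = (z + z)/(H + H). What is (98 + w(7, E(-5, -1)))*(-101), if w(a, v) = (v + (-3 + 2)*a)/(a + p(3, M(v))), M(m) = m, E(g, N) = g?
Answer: -38683/4 ≈ -9670.8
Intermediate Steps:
p(H, z) = z/H (p(H, z) = (2*z)/((2*H)) = (2*z)*(1/(2*H)) = z/H)
w(a, v) = (v - a)/(a + v/3) (w(a, v) = (v + (-3 + 2)*a)/(a + v/3) = (v - a)/(a + v*(1/3)) = (v - a)/(a + v/3))
(98 + w(7, E(-5, -1)))*(-101) = (98 + 3*(-5 - 1*7)/(-5 + 3*7))*(-101) = (98 + 3*(-5 - 7)/(-5 + 21))*(-101) = (98 + 3*(-12)/16)*(-101) = (98 + 3*(1/16)*(-12))*(-101) = (98 - 9/4)*(-101) = (383/4)*(-101) = -38683/4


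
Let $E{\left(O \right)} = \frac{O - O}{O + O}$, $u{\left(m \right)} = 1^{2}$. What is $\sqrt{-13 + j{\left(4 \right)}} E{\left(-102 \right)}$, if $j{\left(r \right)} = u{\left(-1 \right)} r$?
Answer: $0$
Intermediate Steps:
$u{\left(m \right)} = 1$
$j{\left(r \right)} = r$ ($j{\left(r \right)} = 1 r = r$)
$E{\left(O \right)} = 0$ ($E{\left(O \right)} = \frac{0}{2 O} = 0 \frac{1}{2 O} = 0$)
$\sqrt{-13 + j{\left(4 \right)}} E{\left(-102 \right)} = \sqrt{-13 + 4} \cdot 0 = \sqrt{-9} \cdot 0 = 3 i 0 = 0$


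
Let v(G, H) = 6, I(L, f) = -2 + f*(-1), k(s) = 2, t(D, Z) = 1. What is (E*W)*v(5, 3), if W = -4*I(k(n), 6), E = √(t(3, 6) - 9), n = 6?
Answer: 384*I*√2 ≈ 543.06*I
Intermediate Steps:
I(L, f) = -2 - f
E = 2*I*√2 (E = √(1 - 9) = √(-8) = 2*I*√2 ≈ 2.8284*I)
W = 32 (W = -4*(-2 - 1*6) = -4*(-2 - 6) = -4*(-8) = 32)
(E*W)*v(5, 3) = ((2*I*√2)*32)*6 = (64*I*√2)*6 = 384*I*√2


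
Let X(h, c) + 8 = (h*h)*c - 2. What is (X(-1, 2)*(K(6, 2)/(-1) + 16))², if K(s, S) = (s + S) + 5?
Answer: 576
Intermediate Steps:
X(h, c) = -10 + c*h² (X(h, c) = -8 + ((h*h)*c - 2) = -8 + (h²*c - 2) = -8 + (c*h² - 2) = -8 + (-2 + c*h²) = -10 + c*h²)
K(s, S) = 5 + S + s (K(s, S) = (S + s) + 5 = 5 + S + s)
(X(-1, 2)*(K(6, 2)/(-1) + 16))² = ((-10 + 2*(-1)²)*((5 + 2 + 6)/(-1) + 16))² = ((-10 + 2*1)*(13*(-1) + 16))² = ((-10 + 2)*(-13 + 16))² = (-8*3)² = (-24)² = 576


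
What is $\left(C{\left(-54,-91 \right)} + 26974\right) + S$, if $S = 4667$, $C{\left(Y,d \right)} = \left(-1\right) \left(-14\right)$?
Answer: $31655$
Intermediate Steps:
$C{\left(Y,d \right)} = 14$
$\left(C{\left(-54,-91 \right)} + 26974\right) + S = \left(14 + 26974\right) + 4667 = 26988 + 4667 = 31655$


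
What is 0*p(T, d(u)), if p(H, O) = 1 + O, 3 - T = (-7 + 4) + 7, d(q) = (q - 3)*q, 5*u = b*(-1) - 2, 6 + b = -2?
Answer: 0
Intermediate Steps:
b = -8 (b = -6 - 2 = -8)
u = 6/5 (u = (-8*(-1) - 2)/5 = (8 - 2)/5 = (⅕)*6 = 6/5 ≈ 1.2000)
d(q) = q*(-3 + q) (d(q) = (-3 + q)*q = q*(-3 + q))
T = -1 (T = 3 - ((-7 + 4) + 7) = 3 - (-3 + 7) = 3 - 1*4 = 3 - 4 = -1)
0*p(T, d(u)) = 0*(1 + 6*(-3 + 6/5)/5) = 0*(1 + (6/5)*(-9/5)) = 0*(1 - 54/25) = 0*(-29/25) = 0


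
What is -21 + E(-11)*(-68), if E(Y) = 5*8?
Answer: -2741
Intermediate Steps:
E(Y) = 40
-21 + E(-11)*(-68) = -21 + 40*(-68) = -21 - 2720 = -2741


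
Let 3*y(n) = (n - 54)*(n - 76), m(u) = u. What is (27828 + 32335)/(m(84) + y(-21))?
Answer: 60163/2509 ≈ 23.979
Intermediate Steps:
y(n) = (-76 + n)*(-54 + n)/3 (y(n) = ((n - 54)*(n - 76))/3 = ((-54 + n)*(-76 + n))/3 = ((-76 + n)*(-54 + n))/3 = (-76 + n)*(-54 + n)/3)
(27828 + 32335)/(m(84) + y(-21)) = (27828 + 32335)/(84 + (1368 - 130/3*(-21) + (⅓)*(-21)²)) = 60163/(84 + (1368 + 910 + (⅓)*441)) = 60163/(84 + (1368 + 910 + 147)) = 60163/(84 + 2425) = 60163/2509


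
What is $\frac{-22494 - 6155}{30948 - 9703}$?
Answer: $- \frac{28649}{21245} \approx -1.3485$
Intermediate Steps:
$\frac{-22494 - 6155}{30948 - 9703} = - \frac{28649}{21245}$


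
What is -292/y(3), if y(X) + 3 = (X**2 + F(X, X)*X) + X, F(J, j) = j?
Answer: -146/9 ≈ -16.222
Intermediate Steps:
y(X) = -3 + X + 2*X**2 (y(X) = -3 + ((X**2 + X*X) + X) = -3 + ((X**2 + X**2) + X) = -3 + (2*X**2 + X) = -3 + (X + 2*X**2) = -3 + X + 2*X**2)
-292/y(3) = -292/(-3 + 3 + 2*3**2) = -292/(-3 + 3 + 2*9) = -292/(-3 + 3 + 18) = -292/18 = -292*1/18 = -146/9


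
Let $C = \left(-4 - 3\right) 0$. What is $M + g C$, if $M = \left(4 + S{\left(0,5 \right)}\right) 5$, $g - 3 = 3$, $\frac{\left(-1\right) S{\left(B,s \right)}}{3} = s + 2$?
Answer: $-85$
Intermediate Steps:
$S{\left(B,s \right)} = -6 - 3 s$ ($S{\left(B,s \right)} = - 3 \left(s + 2\right) = - 3 \left(2 + s\right) = -6 - 3 s$)
$g = 6$ ($g = 3 + 3 = 6$)
$C = 0$ ($C = \left(-7\right) 0 = 0$)
$M = -85$ ($M = \left(4 - 21\right) 5 = \left(-17\right) 5 = -85$)
$M + g C = -85 + 6 \cdot 0 = -85 + 0 = -85$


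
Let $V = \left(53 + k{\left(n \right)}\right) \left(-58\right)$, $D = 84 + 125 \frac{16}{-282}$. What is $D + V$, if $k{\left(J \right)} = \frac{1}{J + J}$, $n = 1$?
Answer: $- \frac{426679}{141} \approx -3026.1$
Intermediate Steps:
$k{\left(J \right)} = \frac{1}{2 J}$
$D = \frac{10844}{141}$ ($D = 84 + 125 \cdot 16 \left(- \frac{1}{282}\right) = 84 + 125 \left(- \frac{8}{141}\right) = 84 - \frac{1000}{141} = \frac{10844}{141} \approx 76.908$)
$V = -3103$ ($V = \left(53 + \frac{1}{2 \cdot 1}\right) \left(-58\right) = \left(53 + \frac{1}{2} \cdot 1\right) \left(-58\right) = \left(53 + \frac{1}{2}\right) \left(-58\right) = \frac{107}{2} \left(-58\right) = -3103$)
$D + V = \frac{10844}{141} - 3103 = - \frac{426679}{141}$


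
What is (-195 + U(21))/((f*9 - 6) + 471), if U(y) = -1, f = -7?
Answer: -98/201 ≈ -0.48756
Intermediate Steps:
(-195 + U(21))/((f*9 - 6) + 471) = (-195 - 1)/((-7*9 - 6) + 471) = -196/((-63 - 6) + 471) = -196/(-69 + 471) = -196/402 = -196*1/402 = -98/201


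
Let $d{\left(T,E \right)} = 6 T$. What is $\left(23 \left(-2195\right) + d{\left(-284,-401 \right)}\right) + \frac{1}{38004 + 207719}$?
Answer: $- \frac{12824037646}{245723} \approx -52189.0$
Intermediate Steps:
$\left(23 \left(-2195\right) + d{\left(-284,-401 \right)}\right) + \frac{1}{38004 + 207719} = \left(23 \left(-2195\right) + 6 \left(-284\right)\right) + \frac{1}{38004 + 207719} = \left(-50485 - 1704\right) + \frac{1}{245723} = -52189 + \frac{1}{245723} = - \frac{12824037646}{245723}$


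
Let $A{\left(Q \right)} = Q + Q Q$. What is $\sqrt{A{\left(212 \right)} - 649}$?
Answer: $\sqrt{44507} \approx 210.97$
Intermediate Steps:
$A{\left(Q \right)} = Q + Q^{2}$
$\sqrt{A{\left(212 \right)} - 649} = \sqrt{212 \left(1 + 212\right) - 649} = \sqrt{212 \cdot 213 - 649} = \sqrt{45156 - 649} = \sqrt{44507}$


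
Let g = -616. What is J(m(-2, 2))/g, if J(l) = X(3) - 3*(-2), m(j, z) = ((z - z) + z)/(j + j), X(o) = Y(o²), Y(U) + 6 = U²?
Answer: -81/616 ≈ -0.13149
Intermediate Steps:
Y(U) = -6 + U²
X(o) = -6 + o⁴ (X(o) = -6 + (o²)² = -6 + o⁴)
m(j, z) = z/(2*j) (m(j, z) = (0 + z)/((2*j)) = z*(1/(2*j)) = z/(2*j))
J(l) = 81 (J(l) = (-6 + 3⁴) - 3*(-2) = (-6 + 81) + 6 = 75 + 6 = 81)
J(m(-2, 2))/g = 81/(-616) = 81*(-1/616) = -81/616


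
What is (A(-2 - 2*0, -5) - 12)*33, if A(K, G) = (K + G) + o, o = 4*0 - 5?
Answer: -792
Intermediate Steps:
o = -5 (o = 0 - 5 = -5)
A(K, G) = -5 + G + K (A(K, G) = (K + G) - 5 = (G + K) - 5 = -5 + G + K)
(A(-2 - 2*0, -5) - 12)*33 = ((-5 - 5 + (-2 - 2*0)) - 12)*33 = ((-5 - 5 + (-2 + 0)) - 12)*33 = ((-5 - 5 - 2) - 12)*33 = (-12 - 12)*33 = -24*33 = -792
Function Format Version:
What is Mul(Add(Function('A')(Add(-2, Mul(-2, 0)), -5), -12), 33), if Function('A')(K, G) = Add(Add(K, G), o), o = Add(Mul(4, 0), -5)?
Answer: -792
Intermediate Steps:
o = -5 (o = Add(0, -5) = -5)
Function('A')(K, G) = Add(-5, G, K) (Function('A')(K, G) = Add(Add(K, G), -5) = Add(Add(G, K), -5) = Add(-5, G, K))
Mul(Add(Function('A')(Add(-2, Mul(-2, 0)), -5), -12), 33) = Mul(Add(Add(-5, -5, Add(-2, Mul(-2, 0))), -12), 33) = Mul(Add(Add(-5, -5, Add(-2, 0)), -12), 33) = Mul(Add(Add(-5, -5, -2), -12), 33) = Mul(Add(-12, -12), 33) = Mul(-24, 33) = -792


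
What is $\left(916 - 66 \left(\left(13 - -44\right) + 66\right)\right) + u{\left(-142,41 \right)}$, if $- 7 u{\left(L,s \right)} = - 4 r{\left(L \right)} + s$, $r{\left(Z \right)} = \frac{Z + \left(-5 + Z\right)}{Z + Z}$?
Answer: $- \frac{3582016}{497} \approx -7207.3$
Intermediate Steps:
$r{\left(Z \right)} = \frac{-5 + 2 Z}{2 Z}$
$u{\left(L,s \right)} = - \frac{s}{7} + \frac{4 \left(- \frac{5}{2} + L\right)}{7 L}$ ($u{\left(L,s \right)} = - \frac{- 4 \frac{- \frac{5}{2} + L}{L} + s}{7} = - \frac{- \frac{4 \left(- \frac{5}{2} + L\right)}{L} + s}{7} = - \frac{s - \frac{4 \left(- \frac{5}{2} + L\right)}{L}}{7} = - \frac{s}{7} + \frac{4 \left(- \frac{5}{2} + L\right)}{7 L}$)
$\left(916 - 66 \left(\left(13 - -44\right) + 66\right)\right) + u{\left(-142,41 \right)} = \left(916 - 66 \left(\left(13 - -44\right) + 66\right)\right) + \frac{-10 + 4 \left(-142\right) - \left(-142\right) 41}{7 \left(-142\right)} = \left(916 - 66 \left(\left(13 + 44\right) + 66\right)\right) + \frac{1}{7} \left(- \frac{1}{142}\right) \left(-10 - 568 + 5822\right) = \left(916 - 66 \left(57 + 66\right)\right) + \frac{1}{7} \left(- \frac{1}{142}\right) 5244 = \left(916 - 8118\right) - \frac{2622}{497} = -7202 - \frac{2622}{497} = - \frac{3582016}{497}$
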